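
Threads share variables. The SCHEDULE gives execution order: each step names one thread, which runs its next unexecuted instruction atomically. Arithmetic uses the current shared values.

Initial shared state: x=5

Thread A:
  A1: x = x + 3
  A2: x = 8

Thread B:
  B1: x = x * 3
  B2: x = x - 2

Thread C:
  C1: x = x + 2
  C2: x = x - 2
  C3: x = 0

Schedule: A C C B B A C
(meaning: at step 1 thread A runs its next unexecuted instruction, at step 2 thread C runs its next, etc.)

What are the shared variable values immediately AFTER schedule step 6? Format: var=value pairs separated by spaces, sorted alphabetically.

Answer: x=8

Derivation:
Step 1: thread A executes A1 (x = x + 3). Shared: x=8. PCs: A@1 B@0 C@0
Step 2: thread C executes C1 (x = x + 2). Shared: x=10. PCs: A@1 B@0 C@1
Step 3: thread C executes C2 (x = x - 2). Shared: x=8. PCs: A@1 B@0 C@2
Step 4: thread B executes B1 (x = x * 3). Shared: x=24. PCs: A@1 B@1 C@2
Step 5: thread B executes B2 (x = x - 2). Shared: x=22. PCs: A@1 B@2 C@2
Step 6: thread A executes A2 (x = 8). Shared: x=8. PCs: A@2 B@2 C@2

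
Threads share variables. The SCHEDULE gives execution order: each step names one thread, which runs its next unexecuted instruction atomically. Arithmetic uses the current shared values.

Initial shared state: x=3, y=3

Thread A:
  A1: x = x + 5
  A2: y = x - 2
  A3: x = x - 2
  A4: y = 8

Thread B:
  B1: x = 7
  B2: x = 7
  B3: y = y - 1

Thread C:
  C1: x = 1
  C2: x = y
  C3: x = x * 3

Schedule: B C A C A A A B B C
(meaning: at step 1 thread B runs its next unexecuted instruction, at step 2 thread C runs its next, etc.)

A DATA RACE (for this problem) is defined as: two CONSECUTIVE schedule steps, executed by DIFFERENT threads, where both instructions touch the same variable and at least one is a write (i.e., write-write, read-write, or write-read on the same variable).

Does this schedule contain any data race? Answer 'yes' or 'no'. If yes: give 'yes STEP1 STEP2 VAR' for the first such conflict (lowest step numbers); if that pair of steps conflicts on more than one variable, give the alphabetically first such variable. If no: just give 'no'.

Answer: yes 1 2 x

Derivation:
Steps 1,2: B(x = 7) vs C(x = 1). RACE on x (W-W).
Steps 2,3: C(x = 1) vs A(x = x + 5). RACE on x (W-W).
Steps 3,4: A(x = x + 5) vs C(x = y). RACE on x (W-W).
Steps 4,5: C(x = y) vs A(y = x - 2). RACE on x (W-R), y (R-W). Multiple vars; alphabetically first is x.
Steps 5,6: same thread (A). No race.
Steps 6,7: same thread (A). No race.
Steps 7,8: A(r=-,w=y) vs B(r=-,w=x). No conflict.
Steps 8,9: same thread (B). No race.
Steps 9,10: B(r=y,w=y) vs C(r=x,w=x). No conflict.
First conflict at steps 1,2.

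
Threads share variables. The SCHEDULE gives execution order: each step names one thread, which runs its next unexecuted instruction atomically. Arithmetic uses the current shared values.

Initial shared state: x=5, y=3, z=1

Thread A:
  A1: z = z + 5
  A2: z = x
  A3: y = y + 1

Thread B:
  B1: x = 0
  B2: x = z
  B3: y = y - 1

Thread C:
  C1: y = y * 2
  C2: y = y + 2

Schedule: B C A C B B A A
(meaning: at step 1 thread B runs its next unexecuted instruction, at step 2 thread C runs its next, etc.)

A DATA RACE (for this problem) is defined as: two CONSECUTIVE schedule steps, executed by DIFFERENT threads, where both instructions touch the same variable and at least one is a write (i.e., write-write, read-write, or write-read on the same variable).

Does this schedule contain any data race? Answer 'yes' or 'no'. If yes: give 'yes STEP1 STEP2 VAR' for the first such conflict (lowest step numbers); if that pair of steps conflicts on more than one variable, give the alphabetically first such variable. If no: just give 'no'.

Steps 1,2: B(r=-,w=x) vs C(r=y,w=y). No conflict.
Steps 2,3: C(r=y,w=y) vs A(r=z,w=z). No conflict.
Steps 3,4: A(r=z,w=z) vs C(r=y,w=y). No conflict.
Steps 4,5: C(r=y,w=y) vs B(r=z,w=x). No conflict.
Steps 5,6: same thread (B). No race.
Steps 6,7: B(r=y,w=y) vs A(r=x,w=z). No conflict.
Steps 7,8: same thread (A). No race.

Answer: no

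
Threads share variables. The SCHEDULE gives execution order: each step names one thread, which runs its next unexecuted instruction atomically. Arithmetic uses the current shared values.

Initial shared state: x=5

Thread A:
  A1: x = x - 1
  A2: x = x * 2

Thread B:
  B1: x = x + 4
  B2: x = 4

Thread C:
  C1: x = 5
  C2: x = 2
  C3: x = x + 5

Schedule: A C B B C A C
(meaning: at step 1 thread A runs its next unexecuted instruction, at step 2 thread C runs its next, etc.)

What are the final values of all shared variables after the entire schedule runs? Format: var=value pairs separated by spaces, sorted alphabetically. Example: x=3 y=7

Step 1: thread A executes A1 (x = x - 1). Shared: x=4. PCs: A@1 B@0 C@0
Step 2: thread C executes C1 (x = 5). Shared: x=5. PCs: A@1 B@0 C@1
Step 3: thread B executes B1 (x = x + 4). Shared: x=9. PCs: A@1 B@1 C@1
Step 4: thread B executes B2 (x = 4). Shared: x=4. PCs: A@1 B@2 C@1
Step 5: thread C executes C2 (x = 2). Shared: x=2. PCs: A@1 B@2 C@2
Step 6: thread A executes A2 (x = x * 2). Shared: x=4. PCs: A@2 B@2 C@2
Step 7: thread C executes C3 (x = x + 5). Shared: x=9. PCs: A@2 B@2 C@3

Answer: x=9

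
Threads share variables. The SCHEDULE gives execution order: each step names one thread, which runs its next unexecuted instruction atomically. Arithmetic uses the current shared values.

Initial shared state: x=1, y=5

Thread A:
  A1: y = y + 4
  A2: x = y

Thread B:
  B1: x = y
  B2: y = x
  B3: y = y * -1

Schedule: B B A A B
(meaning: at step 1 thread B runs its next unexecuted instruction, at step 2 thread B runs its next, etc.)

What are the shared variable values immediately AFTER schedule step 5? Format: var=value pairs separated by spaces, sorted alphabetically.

Answer: x=9 y=-9

Derivation:
Step 1: thread B executes B1 (x = y). Shared: x=5 y=5. PCs: A@0 B@1
Step 2: thread B executes B2 (y = x). Shared: x=5 y=5. PCs: A@0 B@2
Step 3: thread A executes A1 (y = y + 4). Shared: x=5 y=9. PCs: A@1 B@2
Step 4: thread A executes A2 (x = y). Shared: x=9 y=9. PCs: A@2 B@2
Step 5: thread B executes B3 (y = y * -1). Shared: x=9 y=-9. PCs: A@2 B@3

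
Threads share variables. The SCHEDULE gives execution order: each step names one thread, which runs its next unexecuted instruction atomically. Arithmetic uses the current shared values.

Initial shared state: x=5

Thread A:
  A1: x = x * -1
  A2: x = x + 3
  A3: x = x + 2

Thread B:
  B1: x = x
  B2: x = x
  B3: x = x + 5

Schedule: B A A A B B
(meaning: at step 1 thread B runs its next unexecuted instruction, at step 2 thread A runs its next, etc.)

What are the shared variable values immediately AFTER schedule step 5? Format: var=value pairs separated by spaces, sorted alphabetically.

Answer: x=0

Derivation:
Step 1: thread B executes B1 (x = x). Shared: x=5. PCs: A@0 B@1
Step 2: thread A executes A1 (x = x * -1). Shared: x=-5. PCs: A@1 B@1
Step 3: thread A executes A2 (x = x + 3). Shared: x=-2. PCs: A@2 B@1
Step 4: thread A executes A3 (x = x + 2). Shared: x=0. PCs: A@3 B@1
Step 5: thread B executes B2 (x = x). Shared: x=0. PCs: A@3 B@2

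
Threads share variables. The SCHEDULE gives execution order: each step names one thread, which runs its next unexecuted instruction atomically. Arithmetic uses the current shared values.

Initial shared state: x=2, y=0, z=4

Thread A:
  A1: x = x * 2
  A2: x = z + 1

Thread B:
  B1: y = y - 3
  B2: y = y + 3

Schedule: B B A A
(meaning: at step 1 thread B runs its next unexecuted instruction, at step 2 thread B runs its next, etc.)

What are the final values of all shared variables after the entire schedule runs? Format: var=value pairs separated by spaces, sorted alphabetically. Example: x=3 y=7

Answer: x=5 y=0 z=4

Derivation:
Step 1: thread B executes B1 (y = y - 3). Shared: x=2 y=-3 z=4. PCs: A@0 B@1
Step 2: thread B executes B2 (y = y + 3). Shared: x=2 y=0 z=4. PCs: A@0 B@2
Step 3: thread A executes A1 (x = x * 2). Shared: x=4 y=0 z=4. PCs: A@1 B@2
Step 4: thread A executes A2 (x = z + 1). Shared: x=5 y=0 z=4. PCs: A@2 B@2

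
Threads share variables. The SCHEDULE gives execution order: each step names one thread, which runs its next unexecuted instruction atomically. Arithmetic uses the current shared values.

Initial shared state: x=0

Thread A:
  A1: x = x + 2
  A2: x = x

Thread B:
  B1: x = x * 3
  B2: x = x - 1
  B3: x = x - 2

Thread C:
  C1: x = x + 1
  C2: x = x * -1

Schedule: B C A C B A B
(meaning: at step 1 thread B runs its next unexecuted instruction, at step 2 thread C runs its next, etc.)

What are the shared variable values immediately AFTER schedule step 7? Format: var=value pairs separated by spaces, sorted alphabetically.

Answer: x=-6

Derivation:
Step 1: thread B executes B1 (x = x * 3). Shared: x=0. PCs: A@0 B@1 C@0
Step 2: thread C executes C1 (x = x + 1). Shared: x=1. PCs: A@0 B@1 C@1
Step 3: thread A executes A1 (x = x + 2). Shared: x=3. PCs: A@1 B@1 C@1
Step 4: thread C executes C2 (x = x * -1). Shared: x=-3. PCs: A@1 B@1 C@2
Step 5: thread B executes B2 (x = x - 1). Shared: x=-4. PCs: A@1 B@2 C@2
Step 6: thread A executes A2 (x = x). Shared: x=-4. PCs: A@2 B@2 C@2
Step 7: thread B executes B3 (x = x - 2). Shared: x=-6. PCs: A@2 B@3 C@2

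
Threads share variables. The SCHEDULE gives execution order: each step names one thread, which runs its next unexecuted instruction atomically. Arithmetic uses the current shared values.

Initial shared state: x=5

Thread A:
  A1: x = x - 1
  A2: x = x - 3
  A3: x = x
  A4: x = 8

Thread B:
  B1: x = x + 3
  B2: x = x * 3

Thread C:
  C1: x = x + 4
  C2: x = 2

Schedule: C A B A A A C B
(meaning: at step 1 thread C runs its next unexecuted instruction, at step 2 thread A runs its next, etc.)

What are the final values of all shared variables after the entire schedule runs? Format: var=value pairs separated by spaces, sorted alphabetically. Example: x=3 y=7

Step 1: thread C executes C1 (x = x + 4). Shared: x=9. PCs: A@0 B@0 C@1
Step 2: thread A executes A1 (x = x - 1). Shared: x=8. PCs: A@1 B@0 C@1
Step 3: thread B executes B1 (x = x + 3). Shared: x=11. PCs: A@1 B@1 C@1
Step 4: thread A executes A2 (x = x - 3). Shared: x=8. PCs: A@2 B@1 C@1
Step 5: thread A executes A3 (x = x). Shared: x=8. PCs: A@3 B@1 C@1
Step 6: thread A executes A4 (x = 8). Shared: x=8. PCs: A@4 B@1 C@1
Step 7: thread C executes C2 (x = 2). Shared: x=2. PCs: A@4 B@1 C@2
Step 8: thread B executes B2 (x = x * 3). Shared: x=6. PCs: A@4 B@2 C@2

Answer: x=6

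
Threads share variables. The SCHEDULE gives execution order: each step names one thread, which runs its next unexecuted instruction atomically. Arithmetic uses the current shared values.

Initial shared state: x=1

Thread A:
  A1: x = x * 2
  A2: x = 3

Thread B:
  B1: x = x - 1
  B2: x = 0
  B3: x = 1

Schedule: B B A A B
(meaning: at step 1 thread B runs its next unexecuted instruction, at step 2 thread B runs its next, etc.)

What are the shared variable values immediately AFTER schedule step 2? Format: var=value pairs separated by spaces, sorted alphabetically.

Answer: x=0

Derivation:
Step 1: thread B executes B1 (x = x - 1). Shared: x=0. PCs: A@0 B@1
Step 2: thread B executes B2 (x = 0). Shared: x=0. PCs: A@0 B@2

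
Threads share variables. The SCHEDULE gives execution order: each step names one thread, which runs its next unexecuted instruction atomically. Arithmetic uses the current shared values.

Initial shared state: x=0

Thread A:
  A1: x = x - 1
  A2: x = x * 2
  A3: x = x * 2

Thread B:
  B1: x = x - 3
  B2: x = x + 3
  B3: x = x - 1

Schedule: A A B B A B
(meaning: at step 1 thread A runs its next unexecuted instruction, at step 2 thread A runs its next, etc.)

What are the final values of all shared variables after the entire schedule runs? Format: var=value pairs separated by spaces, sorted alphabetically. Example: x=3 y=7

Answer: x=-5

Derivation:
Step 1: thread A executes A1 (x = x - 1). Shared: x=-1. PCs: A@1 B@0
Step 2: thread A executes A2 (x = x * 2). Shared: x=-2. PCs: A@2 B@0
Step 3: thread B executes B1 (x = x - 3). Shared: x=-5. PCs: A@2 B@1
Step 4: thread B executes B2 (x = x + 3). Shared: x=-2. PCs: A@2 B@2
Step 5: thread A executes A3 (x = x * 2). Shared: x=-4. PCs: A@3 B@2
Step 6: thread B executes B3 (x = x - 1). Shared: x=-5. PCs: A@3 B@3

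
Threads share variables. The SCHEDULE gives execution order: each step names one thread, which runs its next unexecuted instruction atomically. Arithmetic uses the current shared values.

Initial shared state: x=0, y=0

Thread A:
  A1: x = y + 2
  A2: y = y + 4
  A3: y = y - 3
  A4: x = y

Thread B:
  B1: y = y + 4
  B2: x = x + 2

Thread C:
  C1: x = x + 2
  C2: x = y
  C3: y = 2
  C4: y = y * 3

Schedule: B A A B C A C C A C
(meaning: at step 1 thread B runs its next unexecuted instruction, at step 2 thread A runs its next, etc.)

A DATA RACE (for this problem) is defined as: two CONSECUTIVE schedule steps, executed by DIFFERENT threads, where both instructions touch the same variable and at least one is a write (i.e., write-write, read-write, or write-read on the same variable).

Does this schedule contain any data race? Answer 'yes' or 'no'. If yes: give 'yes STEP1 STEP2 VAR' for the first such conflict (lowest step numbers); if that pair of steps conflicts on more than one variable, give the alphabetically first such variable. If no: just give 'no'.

Answer: yes 1 2 y

Derivation:
Steps 1,2: B(y = y + 4) vs A(x = y + 2). RACE on y (W-R).
Steps 2,3: same thread (A). No race.
Steps 3,4: A(r=y,w=y) vs B(r=x,w=x). No conflict.
Steps 4,5: B(x = x + 2) vs C(x = x + 2). RACE on x (W-W).
Steps 5,6: C(r=x,w=x) vs A(r=y,w=y). No conflict.
Steps 6,7: A(y = y - 3) vs C(x = y). RACE on y (W-R).
Steps 7,8: same thread (C). No race.
Steps 8,9: C(y = 2) vs A(x = y). RACE on y (W-R).
Steps 9,10: A(x = y) vs C(y = y * 3). RACE on y (R-W).
First conflict at steps 1,2.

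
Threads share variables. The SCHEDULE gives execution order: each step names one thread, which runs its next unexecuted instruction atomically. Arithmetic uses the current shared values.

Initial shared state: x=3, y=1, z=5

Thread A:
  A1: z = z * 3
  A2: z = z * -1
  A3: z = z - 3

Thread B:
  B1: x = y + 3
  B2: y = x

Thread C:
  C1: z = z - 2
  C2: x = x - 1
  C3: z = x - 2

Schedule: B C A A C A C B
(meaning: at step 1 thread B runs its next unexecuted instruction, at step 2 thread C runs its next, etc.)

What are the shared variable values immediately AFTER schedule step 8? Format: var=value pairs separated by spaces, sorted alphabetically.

Answer: x=3 y=3 z=1

Derivation:
Step 1: thread B executes B1 (x = y + 3). Shared: x=4 y=1 z=5. PCs: A@0 B@1 C@0
Step 2: thread C executes C1 (z = z - 2). Shared: x=4 y=1 z=3. PCs: A@0 B@1 C@1
Step 3: thread A executes A1 (z = z * 3). Shared: x=4 y=1 z=9. PCs: A@1 B@1 C@1
Step 4: thread A executes A2 (z = z * -1). Shared: x=4 y=1 z=-9. PCs: A@2 B@1 C@1
Step 5: thread C executes C2 (x = x - 1). Shared: x=3 y=1 z=-9. PCs: A@2 B@1 C@2
Step 6: thread A executes A3 (z = z - 3). Shared: x=3 y=1 z=-12. PCs: A@3 B@1 C@2
Step 7: thread C executes C3 (z = x - 2). Shared: x=3 y=1 z=1. PCs: A@3 B@1 C@3
Step 8: thread B executes B2 (y = x). Shared: x=3 y=3 z=1. PCs: A@3 B@2 C@3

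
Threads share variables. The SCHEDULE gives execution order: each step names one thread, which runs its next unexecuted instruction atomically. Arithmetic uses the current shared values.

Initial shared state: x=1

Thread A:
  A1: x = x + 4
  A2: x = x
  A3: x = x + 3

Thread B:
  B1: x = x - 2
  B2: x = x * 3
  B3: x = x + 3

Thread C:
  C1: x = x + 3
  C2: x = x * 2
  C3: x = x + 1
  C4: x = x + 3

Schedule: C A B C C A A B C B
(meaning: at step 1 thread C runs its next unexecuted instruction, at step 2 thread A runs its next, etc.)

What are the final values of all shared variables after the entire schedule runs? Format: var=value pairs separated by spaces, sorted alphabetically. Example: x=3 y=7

Answer: x=54

Derivation:
Step 1: thread C executes C1 (x = x + 3). Shared: x=4. PCs: A@0 B@0 C@1
Step 2: thread A executes A1 (x = x + 4). Shared: x=8. PCs: A@1 B@0 C@1
Step 3: thread B executes B1 (x = x - 2). Shared: x=6. PCs: A@1 B@1 C@1
Step 4: thread C executes C2 (x = x * 2). Shared: x=12. PCs: A@1 B@1 C@2
Step 5: thread C executes C3 (x = x + 1). Shared: x=13. PCs: A@1 B@1 C@3
Step 6: thread A executes A2 (x = x). Shared: x=13. PCs: A@2 B@1 C@3
Step 7: thread A executes A3 (x = x + 3). Shared: x=16. PCs: A@3 B@1 C@3
Step 8: thread B executes B2 (x = x * 3). Shared: x=48. PCs: A@3 B@2 C@3
Step 9: thread C executes C4 (x = x + 3). Shared: x=51. PCs: A@3 B@2 C@4
Step 10: thread B executes B3 (x = x + 3). Shared: x=54. PCs: A@3 B@3 C@4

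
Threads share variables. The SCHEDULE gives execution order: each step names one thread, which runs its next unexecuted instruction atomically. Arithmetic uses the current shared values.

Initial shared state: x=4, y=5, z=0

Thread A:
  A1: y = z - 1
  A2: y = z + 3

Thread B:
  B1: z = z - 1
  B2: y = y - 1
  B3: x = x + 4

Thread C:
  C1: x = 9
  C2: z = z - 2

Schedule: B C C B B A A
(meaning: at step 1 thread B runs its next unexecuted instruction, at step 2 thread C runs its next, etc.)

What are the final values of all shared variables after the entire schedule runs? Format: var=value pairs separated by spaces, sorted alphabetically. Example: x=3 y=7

Answer: x=13 y=0 z=-3

Derivation:
Step 1: thread B executes B1 (z = z - 1). Shared: x=4 y=5 z=-1. PCs: A@0 B@1 C@0
Step 2: thread C executes C1 (x = 9). Shared: x=9 y=5 z=-1. PCs: A@0 B@1 C@1
Step 3: thread C executes C2 (z = z - 2). Shared: x=9 y=5 z=-3. PCs: A@0 B@1 C@2
Step 4: thread B executes B2 (y = y - 1). Shared: x=9 y=4 z=-3. PCs: A@0 B@2 C@2
Step 5: thread B executes B3 (x = x + 4). Shared: x=13 y=4 z=-3. PCs: A@0 B@3 C@2
Step 6: thread A executes A1 (y = z - 1). Shared: x=13 y=-4 z=-3. PCs: A@1 B@3 C@2
Step 7: thread A executes A2 (y = z + 3). Shared: x=13 y=0 z=-3. PCs: A@2 B@3 C@2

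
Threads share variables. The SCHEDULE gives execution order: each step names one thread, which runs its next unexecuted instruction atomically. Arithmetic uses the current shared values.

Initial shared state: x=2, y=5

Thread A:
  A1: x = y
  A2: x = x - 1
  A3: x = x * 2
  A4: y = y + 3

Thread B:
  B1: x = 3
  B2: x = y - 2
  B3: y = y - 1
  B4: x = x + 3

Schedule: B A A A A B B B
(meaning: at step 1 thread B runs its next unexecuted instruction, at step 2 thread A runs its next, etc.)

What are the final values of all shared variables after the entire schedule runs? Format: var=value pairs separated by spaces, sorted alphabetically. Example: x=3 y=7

Step 1: thread B executes B1 (x = 3). Shared: x=3 y=5. PCs: A@0 B@1
Step 2: thread A executes A1 (x = y). Shared: x=5 y=5. PCs: A@1 B@1
Step 3: thread A executes A2 (x = x - 1). Shared: x=4 y=5. PCs: A@2 B@1
Step 4: thread A executes A3 (x = x * 2). Shared: x=8 y=5. PCs: A@3 B@1
Step 5: thread A executes A4 (y = y + 3). Shared: x=8 y=8. PCs: A@4 B@1
Step 6: thread B executes B2 (x = y - 2). Shared: x=6 y=8. PCs: A@4 B@2
Step 7: thread B executes B3 (y = y - 1). Shared: x=6 y=7. PCs: A@4 B@3
Step 8: thread B executes B4 (x = x + 3). Shared: x=9 y=7. PCs: A@4 B@4

Answer: x=9 y=7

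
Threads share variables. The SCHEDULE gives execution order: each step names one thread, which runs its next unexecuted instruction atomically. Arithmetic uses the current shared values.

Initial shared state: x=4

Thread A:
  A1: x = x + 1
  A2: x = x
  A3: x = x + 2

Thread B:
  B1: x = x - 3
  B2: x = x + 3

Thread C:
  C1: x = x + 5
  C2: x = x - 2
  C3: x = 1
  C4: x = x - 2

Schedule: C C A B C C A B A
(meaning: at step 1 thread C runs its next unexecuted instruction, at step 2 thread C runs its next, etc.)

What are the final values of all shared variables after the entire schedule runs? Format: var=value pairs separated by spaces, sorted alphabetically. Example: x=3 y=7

Answer: x=4

Derivation:
Step 1: thread C executes C1 (x = x + 5). Shared: x=9. PCs: A@0 B@0 C@1
Step 2: thread C executes C2 (x = x - 2). Shared: x=7. PCs: A@0 B@0 C@2
Step 3: thread A executes A1 (x = x + 1). Shared: x=8. PCs: A@1 B@0 C@2
Step 4: thread B executes B1 (x = x - 3). Shared: x=5. PCs: A@1 B@1 C@2
Step 5: thread C executes C3 (x = 1). Shared: x=1. PCs: A@1 B@1 C@3
Step 6: thread C executes C4 (x = x - 2). Shared: x=-1. PCs: A@1 B@1 C@4
Step 7: thread A executes A2 (x = x). Shared: x=-1. PCs: A@2 B@1 C@4
Step 8: thread B executes B2 (x = x + 3). Shared: x=2. PCs: A@2 B@2 C@4
Step 9: thread A executes A3 (x = x + 2). Shared: x=4. PCs: A@3 B@2 C@4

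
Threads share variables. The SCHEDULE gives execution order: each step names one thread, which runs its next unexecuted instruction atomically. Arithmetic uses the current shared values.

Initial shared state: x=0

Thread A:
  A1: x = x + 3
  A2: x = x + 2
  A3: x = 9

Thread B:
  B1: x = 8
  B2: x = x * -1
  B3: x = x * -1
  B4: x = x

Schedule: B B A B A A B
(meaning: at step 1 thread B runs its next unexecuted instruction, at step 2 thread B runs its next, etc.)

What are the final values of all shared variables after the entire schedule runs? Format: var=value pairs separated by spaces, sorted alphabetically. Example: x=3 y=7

Step 1: thread B executes B1 (x = 8). Shared: x=8. PCs: A@0 B@1
Step 2: thread B executes B2 (x = x * -1). Shared: x=-8. PCs: A@0 B@2
Step 3: thread A executes A1 (x = x + 3). Shared: x=-5. PCs: A@1 B@2
Step 4: thread B executes B3 (x = x * -1). Shared: x=5. PCs: A@1 B@3
Step 5: thread A executes A2 (x = x + 2). Shared: x=7. PCs: A@2 B@3
Step 6: thread A executes A3 (x = 9). Shared: x=9. PCs: A@3 B@3
Step 7: thread B executes B4 (x = x). Shared: x=9. PCs: A@3 B@4

Answer: x=9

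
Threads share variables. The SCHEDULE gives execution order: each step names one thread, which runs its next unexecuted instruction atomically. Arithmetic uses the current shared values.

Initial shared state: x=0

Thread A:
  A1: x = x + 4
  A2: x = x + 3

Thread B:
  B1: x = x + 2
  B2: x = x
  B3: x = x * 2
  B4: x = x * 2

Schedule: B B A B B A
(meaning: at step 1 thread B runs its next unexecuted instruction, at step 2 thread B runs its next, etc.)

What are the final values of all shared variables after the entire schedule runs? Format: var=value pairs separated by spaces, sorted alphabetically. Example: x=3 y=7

Answer: x=27

Derivation:
Step 1: thread B executes B1 (x = x + 2). Shared: x=2. PCs: A@0 B@1
Step 2: thread B executes B2 (x = x). Shared: x=2. PCs: A@0 B@2
Step 3: thread A executes A1 (x = x + 4). Shared: x=6. PCs: A@1 B@2
Step 4: thread B executes B3 (x = x * 2). Shared: x=12. PCs: A@1 B@3
Step 5: thread B executes B4 (x = x * 2). Shared: x=24. PCs: A@1 B@4
Step 6: thread A executes A2 (x = x + 3). Shared: x=27. PCs: A@2 B@4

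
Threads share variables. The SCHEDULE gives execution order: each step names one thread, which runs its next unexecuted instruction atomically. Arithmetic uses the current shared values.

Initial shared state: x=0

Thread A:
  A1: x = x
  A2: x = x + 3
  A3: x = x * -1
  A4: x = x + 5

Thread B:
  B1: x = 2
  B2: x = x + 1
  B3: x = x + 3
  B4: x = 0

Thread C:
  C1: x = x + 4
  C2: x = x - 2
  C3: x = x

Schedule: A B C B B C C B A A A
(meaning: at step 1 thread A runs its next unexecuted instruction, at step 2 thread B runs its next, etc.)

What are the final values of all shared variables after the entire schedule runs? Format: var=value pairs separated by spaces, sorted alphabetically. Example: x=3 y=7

Step 1: thread A executes A1 (x = x). Shared: x=0. PCs: A@1 B@0 C@0
Step 2: thread B executes B1 (x = 2). Shared: x=2. PCs: A@1 B@1 C@0
Step 3: thread C executes C1 (x = x + 4). Shared: x=6. PCs: A@1 B@1 C@1
Step 4: thread B executes B2 (x = x + 1). Shared: x=7. PCs: A@1 B@2 C@1
Step 5: thread B executes B3 (x = x + 3). Shared: x=10. PCs: A@1 B@3 C@1
Step 6: thread C executes C2 (x = x - 2). Shared: x=8. PCs: A@1 B@3 C@2
Step 7: thread C executes C3 (x = x). Shared: x=8. PCs: A@1 B@3 C@3
Step 8: thread B executes B4 (x = 0). Shared: x=0. PCs: A@1 B@4 C@3
Step 9: thread A executes A2 (x = x + 3). Shared: x=3. PCs: A@2 B@4 C@3
Step 10: thread A executes A3 (x = x * -1). Shared: x=-3. PCs: A@3 B@4 C@3
Step 11: thread A executes A4 (x = x + 5). Shared: x=2. PCs: A@4 B@4 C@3

Answer: x=2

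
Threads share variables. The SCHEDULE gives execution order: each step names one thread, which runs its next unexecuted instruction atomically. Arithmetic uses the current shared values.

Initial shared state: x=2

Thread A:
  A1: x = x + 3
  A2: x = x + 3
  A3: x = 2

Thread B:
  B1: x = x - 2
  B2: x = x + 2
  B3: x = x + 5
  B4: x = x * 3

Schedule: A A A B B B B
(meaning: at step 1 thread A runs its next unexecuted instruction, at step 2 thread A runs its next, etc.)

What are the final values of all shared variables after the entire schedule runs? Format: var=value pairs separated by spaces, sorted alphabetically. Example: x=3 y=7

Step 1: thread A executes A1 (x = x + 3). Shared: x=5. PCs: A@1 B@0
Step 2: thread A executes A2 (x = x + 3). Shared: x=8. PCs: A@2 B@0
Step 3: thread A executes A3 (x = 2). Shared: x=2. PCs: A@3 B@0
Step 4: thread B executes B1 (x = x - 2). Shared: x=0. PCs: A@3 B@1
Step 5: thread B executes B2 (x = x + 2). Shared: x=2. PCs: A@3 B@2
Step 6: thread B executes B3 (x = x + 5). Shared: x=7. PCs: A@3 B@3
Step 7: thread B executes B4 (x = x * 3). Shared: x=21. PCs: A@3 B@4

Answer: x=21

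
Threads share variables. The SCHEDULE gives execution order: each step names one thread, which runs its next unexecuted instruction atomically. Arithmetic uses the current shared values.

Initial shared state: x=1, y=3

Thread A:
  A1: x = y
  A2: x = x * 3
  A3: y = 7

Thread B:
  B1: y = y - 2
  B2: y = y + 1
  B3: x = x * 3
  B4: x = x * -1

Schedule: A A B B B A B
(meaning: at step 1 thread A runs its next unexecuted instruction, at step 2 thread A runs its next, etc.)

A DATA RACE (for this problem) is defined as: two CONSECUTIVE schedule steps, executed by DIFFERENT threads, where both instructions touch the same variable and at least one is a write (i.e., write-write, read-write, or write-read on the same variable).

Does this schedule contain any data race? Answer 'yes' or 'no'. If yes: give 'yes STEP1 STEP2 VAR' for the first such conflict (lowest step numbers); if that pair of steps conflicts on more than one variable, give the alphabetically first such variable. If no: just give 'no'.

Answer: no

Derivation:
Steps 1,2: same thread (A). No race.
Steps 2,3: A(r=x,w=x) vs B(r=y,w=y). No conflict.
Steps 3,4: same thread (B). No race.
Steps 4,5: same thread (B). No race.
Steps 5,6: B(r=x,w=x) vs A(r=-,w=y). No conflict.
Steps 6,7: A(r=-,w=y) vs B(r=x,w=x). No conflict.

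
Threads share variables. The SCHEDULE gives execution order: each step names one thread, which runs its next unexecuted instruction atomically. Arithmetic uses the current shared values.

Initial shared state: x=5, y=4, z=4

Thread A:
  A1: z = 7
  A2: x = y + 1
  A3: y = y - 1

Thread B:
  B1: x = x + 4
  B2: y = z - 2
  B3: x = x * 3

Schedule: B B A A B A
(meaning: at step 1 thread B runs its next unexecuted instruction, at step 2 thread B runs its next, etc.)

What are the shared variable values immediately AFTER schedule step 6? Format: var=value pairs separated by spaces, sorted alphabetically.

Step 1: thread B executes B1 (x = x + 4). Shared: x=9 y=4 z=4. PCs: A@0 B@1
Step 2: thread B executes B2 (y = z - 2). Shared: x=9 y=2 z=4. PCs: A@0 B@2
Step 3: thread A executes A1 (z = 7). Shared: x=9 y=2 z=7. PCs: A@1 B@2
Step 4: thread A executes A2 (x = y + 1). Shared: x=3 y=2 z=7. PCs: A@2 B@2
Step 5: thread B executes B3 (x = x * 3). Shared: x=9 y=2 z=7. PCs: A@2 B@3
Step 6: thread A executes A3 (y = y - 1). Shared: x=9 y=1 z=7. PCs: A@3 B@3

Answer: x=9 y=1 z=7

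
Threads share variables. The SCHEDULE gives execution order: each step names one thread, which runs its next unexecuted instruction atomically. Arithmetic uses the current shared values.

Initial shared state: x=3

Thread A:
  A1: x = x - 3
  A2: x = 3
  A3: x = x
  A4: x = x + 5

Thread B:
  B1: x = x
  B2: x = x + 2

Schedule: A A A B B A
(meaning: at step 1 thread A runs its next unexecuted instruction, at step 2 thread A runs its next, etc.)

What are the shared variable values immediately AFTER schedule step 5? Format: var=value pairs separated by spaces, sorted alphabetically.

Step 1: thread A executes A1 (x = x - 3). Shared: x=0. PCs: A@1 B@0
Step 2: thread A executes A2 (x = 3). Shared: x=3. PCs: A@2 B@0
Step 3: thread A executes A3 (x = x). Shared: x=3. PCs: A@3 B@0
Step 4: thread B executes B1 (x = x). Shared: x=3. PCs: A@3 B@1
Step 5: thread B executes B2 (x = x + 2). Shared: x=5. PCs: A@3 B@2

Answer: x=5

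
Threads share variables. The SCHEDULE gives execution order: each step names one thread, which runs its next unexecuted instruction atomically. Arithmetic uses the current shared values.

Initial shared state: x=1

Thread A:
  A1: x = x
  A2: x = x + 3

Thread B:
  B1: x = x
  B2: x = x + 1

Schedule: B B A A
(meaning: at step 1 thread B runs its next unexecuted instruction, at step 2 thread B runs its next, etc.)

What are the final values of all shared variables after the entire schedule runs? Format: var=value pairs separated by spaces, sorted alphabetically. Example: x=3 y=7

Answer: x=5

Derivation:
Step 1: thread B executes B1 (x = x). Shared: x=1. PCs: A@0 B@1
Step 2: thread B executes B2 (x = x + 1). Shared: x=2. PCs: A@0 B@2
Step 3: thread A executes A1 (x = x). Shared: x=2. PCs: A@1 B@2
Step 4: thread A executes A2 (x = x + 3). Shared: x=5. PCs: A@2 B@2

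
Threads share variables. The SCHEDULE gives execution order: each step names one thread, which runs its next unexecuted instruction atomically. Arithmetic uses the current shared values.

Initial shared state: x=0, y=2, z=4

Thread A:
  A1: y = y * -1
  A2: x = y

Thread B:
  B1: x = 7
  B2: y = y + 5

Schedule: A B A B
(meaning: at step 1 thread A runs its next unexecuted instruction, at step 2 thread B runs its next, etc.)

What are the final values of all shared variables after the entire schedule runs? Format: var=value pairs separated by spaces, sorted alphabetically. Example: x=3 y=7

Answer: x=-2 y=3 z=4

Derivation:
Step 1: thread A executes A1 (y = y * -1). Shared: x=0 y=-2 z=4. PCs: A@1 B@0
Step 2: thread B executes B1 (x = 7). Shared: x=7 y=-2 z=4. PCs: A@1 B@1
Step 3: thread A executes A2 (x = y). Shared: x=-2 y=-2 z=4. PCs: A@2 B@1
Step 4: thread B executes B2 (y = y + 5). Shared: x=-2 y=3 z=4. PCs: A@2 B@2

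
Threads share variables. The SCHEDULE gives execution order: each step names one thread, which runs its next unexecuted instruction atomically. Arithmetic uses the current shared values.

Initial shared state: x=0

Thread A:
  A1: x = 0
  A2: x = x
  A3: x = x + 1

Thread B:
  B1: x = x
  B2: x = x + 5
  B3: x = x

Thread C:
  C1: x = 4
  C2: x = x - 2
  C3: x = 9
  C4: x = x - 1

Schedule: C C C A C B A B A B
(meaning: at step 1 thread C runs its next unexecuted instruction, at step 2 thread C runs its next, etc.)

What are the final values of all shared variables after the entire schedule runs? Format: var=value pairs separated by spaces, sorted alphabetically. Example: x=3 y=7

Answer: x=5

Derivation:
Step 1: thread C executes C1 (x = 4). Shared: x=4. PCs: A@0 B@0 C@1
Step 2: thread C executes C2 (x = x - 2). Shared: x=2. PCs: A@0 B@0 C@2
Step 3: thread C executes C3 (x = 9). Shared: x=9. PCs: A@0 B@0 C@3
Step 4: thread A executes A1 (x = 0). Shared: x=0. PCs: A@1 B@0 C@3
Step 5: thread C executes C4 (x = x - 1). Shared: x=-1. PCs: A@1 B@0 C@4
Step 6: thread B executes B1 (x = x). Shared: x=-1. PCs: A@1 B@1 C@4
Step 7: thread A executes A2 (x = x). Shared: x=-1. PCs: A@2 B@1 C@4
Step 8: thread B executes B2 (x = x + 5). Shared: x=4. PCs: A@2 B@2 C@4
Step 9: thread A executes A3 (x = x + 1). Shared: x=5. PCs: A@3 B@2 C@4
Step 10: thread B executes B3 (x = x). Shared: x=5. PCs: A@3 B@3 C@4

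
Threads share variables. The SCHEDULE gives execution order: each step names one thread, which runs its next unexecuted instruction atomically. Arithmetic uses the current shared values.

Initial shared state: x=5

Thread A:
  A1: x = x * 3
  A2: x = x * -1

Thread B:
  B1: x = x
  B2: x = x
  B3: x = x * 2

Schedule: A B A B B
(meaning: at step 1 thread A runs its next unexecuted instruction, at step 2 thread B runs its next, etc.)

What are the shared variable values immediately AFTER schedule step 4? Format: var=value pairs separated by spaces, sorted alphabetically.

Answer: x=-15

Derivation:
Step 1: thread A executes A1 (x = x * 3). Shared: x=15. PCs: A@1 B@0
Step 2: thread B executes B1 (x = x). Shared: x=15. PCs: A@1 B@1
Step 3: thread A executes A2 (x = x * -1). Shared: x=-15. PCs: A@2 B@1
Step 4: thread B executes B2 (x = x). Shared: x=-15. PCs: A@2 B@2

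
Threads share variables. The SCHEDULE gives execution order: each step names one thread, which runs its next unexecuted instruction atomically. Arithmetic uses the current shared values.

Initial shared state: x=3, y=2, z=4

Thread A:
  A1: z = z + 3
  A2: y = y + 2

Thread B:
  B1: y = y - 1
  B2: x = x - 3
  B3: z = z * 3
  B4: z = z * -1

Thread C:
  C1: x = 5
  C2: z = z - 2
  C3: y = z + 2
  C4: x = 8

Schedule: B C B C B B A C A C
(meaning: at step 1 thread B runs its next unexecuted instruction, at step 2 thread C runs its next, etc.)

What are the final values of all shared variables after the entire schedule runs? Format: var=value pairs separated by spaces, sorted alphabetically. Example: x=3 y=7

Step 1: thread B executes B1 (y = y - 1). Shared: x=3 y=1 z=4. PCs: A@0 B@1 C@0
Step 2: thread C executes C1 (x = 5). Shared: x=5 y=1 z=4. PCs: A@0 B@1 C@1
Step 3: thread B executes B2 (x = x - 3). Shared: x=2 y=1 z=4. PCs: A@0 B@2 C@1
Step 4: thread C executes C2 (z = z - 2). Shared: x=2 y=1 z=2. PCs: A@0 B@2 C@2
Step 5: thread B executes B3 (z = z * 3). Shared: x=2 y=1 z=6. PCs: A@0 B@3 C@2
Step 6: thread B executes B4 (z = z * -1). Shared: x=2 y=1 z=-6. PCs: A@0 B@4 C@2
Step 7: thread A executes A1 (z = z + 3). Shared: x=2 y=1 z=-3. PCs: A@1 B@4 C@2
Step 8: thread C executes C3 (y = z + 2). Shared: x=2 y=-1 z=-3. PCs: A@1 B@4 C@3
Step 9: thread A executes A2 (y = y + 2). Shared: x=2 y=1 z=-3. PCs: A@2 B@4 C@3
Step 10: thread C executes C4 (x = 8). Shared: x=8 y=1 z=-3. PCs: A@2 B@4 C@4

Answer: x=8 y=1 z=-3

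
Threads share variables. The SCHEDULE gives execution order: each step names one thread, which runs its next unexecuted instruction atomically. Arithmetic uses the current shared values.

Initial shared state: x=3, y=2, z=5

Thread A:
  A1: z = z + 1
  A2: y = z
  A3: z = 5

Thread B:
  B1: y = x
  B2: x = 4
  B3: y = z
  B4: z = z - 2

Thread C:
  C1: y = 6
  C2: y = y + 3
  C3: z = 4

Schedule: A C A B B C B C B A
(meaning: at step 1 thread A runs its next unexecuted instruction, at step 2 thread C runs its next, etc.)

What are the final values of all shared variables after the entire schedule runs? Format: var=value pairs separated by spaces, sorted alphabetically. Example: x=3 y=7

Answer: x=4 y=6 z=5

Derivation:
Step 1: thread A executes A1 (z = z + 1). Shared: x=3 y=2 z=6. PCs: A@1 B@0 C@0
Step 2: thread C executes C1 (y = 6). Shared: x=3 y=6 z=6. PCs: A@1 B@0 C@1
Step 3: thread A executes A2 (y = z). Shared: x=3 y=6 z=6. PCs: A@2 B@0 C@1
Step 4: thread B executes B1 (y = x). Shared: x=3 y=3 z=6. PCs: A@2 B@1 C@1
Step 5: thread B executes B2 (x = 4). Shared: x=4 y=3 z=6. PCs: A@2 B@2 C@1
Step 6: thread C executes C2 (y = y + 3). Shared: x=4 y=6 z=6. PCs: A@2 B@2 C@2
Step 7: thread B executes B3 (y = z). Shared: x=4 y=6 z=6. PCs: A@2 B@3 C@2
Step 8: thread C executes C3 (z = 4). Shared: x=4 y=6 z=4. PCs: A@2 B@3 C@3
Step 9: thread B executes B4 (z = z - 2). Shared: x=4 y=6 z=2. PCs: A@2 B@4 C@3
Step 10: thread A executes A3 (z = 5). Shared: x=4 y=6 z=5. PCs: A@3 B@4 C@3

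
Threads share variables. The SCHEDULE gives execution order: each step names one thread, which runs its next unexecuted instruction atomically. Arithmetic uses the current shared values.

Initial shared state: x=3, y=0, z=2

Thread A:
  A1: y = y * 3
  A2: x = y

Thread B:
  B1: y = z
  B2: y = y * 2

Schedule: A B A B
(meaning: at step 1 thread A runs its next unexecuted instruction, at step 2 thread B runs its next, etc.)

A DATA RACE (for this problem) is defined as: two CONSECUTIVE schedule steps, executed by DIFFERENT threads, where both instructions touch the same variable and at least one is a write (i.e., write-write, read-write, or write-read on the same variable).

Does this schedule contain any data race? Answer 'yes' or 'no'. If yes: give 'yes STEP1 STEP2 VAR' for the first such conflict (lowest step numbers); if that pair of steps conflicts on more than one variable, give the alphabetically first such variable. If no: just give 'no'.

Steps 1,2: A(y = y * 3) vs B(y = z). RACE on y (W-W).
Steps 2,3: B(y = z) vs A(x = y). RACE on y (W-R).
Steps 3,4: A(x = y) vs B(y = y * 2). RACE on y (R-W).
First conflict at steps 1,2.

Answer: yes 1 2 y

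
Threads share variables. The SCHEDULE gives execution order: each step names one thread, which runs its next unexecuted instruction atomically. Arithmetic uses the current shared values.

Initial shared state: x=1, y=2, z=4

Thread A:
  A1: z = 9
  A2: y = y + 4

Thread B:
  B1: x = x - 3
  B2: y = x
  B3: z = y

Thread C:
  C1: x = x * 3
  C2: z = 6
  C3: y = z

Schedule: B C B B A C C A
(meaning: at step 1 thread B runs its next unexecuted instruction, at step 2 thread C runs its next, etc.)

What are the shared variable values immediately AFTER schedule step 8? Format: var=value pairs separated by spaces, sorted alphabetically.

Step 1: thread B executes B1 (x = x - 3). Shared: x=-2 y=2 z=4. PCs: A@0 B@1 C@0
Step 2: thread C executes C1 (x = x * 3). Shared: x=-6 y=2 z=4. PCs: A@0 B@1 C@1
Step 3: thread B executes B2 (y = x). Shared: x=-6 y=-6 z=4. PCs: A@0 B@2 C@1
Step 4: thread B executes B3 (z = y). Shared: x=-6 y=-6 z=-6. PCs: A@0 B@3 C@1
Step 5: thread A executes A1 (z = 9). Shared: x=-6 y=-6 z=9. PCs: A@1 B@3 C@1
Step 6: thread C executes C2 (z = 6). Shared: x=-6 y=-6 z=6. PCs: A@1 B@3 C@2
Step 7: thread C executes C3 (y = z). Shared: x=-6 y=6 z=6. PCs: A@1 B@3 C@3
Step 8: thread A executes A2 (y = y + 4). Shared: x=-6 y=10 z=6. PCs: A@2 B@3 C@3

Answer: x=-6 y=10 z=6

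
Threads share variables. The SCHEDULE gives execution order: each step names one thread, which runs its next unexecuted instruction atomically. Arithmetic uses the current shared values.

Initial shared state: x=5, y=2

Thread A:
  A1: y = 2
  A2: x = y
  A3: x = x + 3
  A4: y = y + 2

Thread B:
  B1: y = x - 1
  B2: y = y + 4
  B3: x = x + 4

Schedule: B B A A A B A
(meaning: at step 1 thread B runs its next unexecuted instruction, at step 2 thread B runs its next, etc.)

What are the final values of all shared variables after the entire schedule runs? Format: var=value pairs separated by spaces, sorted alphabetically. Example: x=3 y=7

Step 1: thread B executes B1 (y = x - 1). Shared: x=5 y=4. PCs: A@0 B@1
Step 2: thread B executes B2 (y = y + 4). Shared: x=5 y=8. PCs: A@0 B@2
Step 3: thread A executes A1 (y = 2). Shared: x=5 y=2. PCs: A@1 B@2
Step 4: thread A executes A2 (x = y). Shared: x=2 y=2. PCs: A@2 B@2
Step 5: thread A executes A3 (x = x + 3). Shared: x=5 y=2. PCs: A@3 B@2
Step 6: thread B executes B3 (x = x + 4). Shared: x=9 y=2. PCs: A@3 B@3
Step 7: thread A executes A4 (y = y + 2). Shared: x=9 y=4. PCs: A@4 B@3

Answer: x=9 y=4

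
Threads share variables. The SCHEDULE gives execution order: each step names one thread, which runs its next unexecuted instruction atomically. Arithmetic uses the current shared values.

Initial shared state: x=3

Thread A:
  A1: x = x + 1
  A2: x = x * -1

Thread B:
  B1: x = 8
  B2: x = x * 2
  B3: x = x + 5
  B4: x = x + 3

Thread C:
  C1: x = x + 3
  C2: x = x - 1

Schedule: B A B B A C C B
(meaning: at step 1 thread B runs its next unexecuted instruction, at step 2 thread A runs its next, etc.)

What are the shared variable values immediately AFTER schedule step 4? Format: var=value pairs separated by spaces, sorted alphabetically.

Step 1: thread B executes B1 (x = 8). Shared: x=8. PCs: A@0 B@1 C@0
Step 2: thread A executes A1 (x = x + 1). Shared: x=9. PCs: A@1 B@1 C@0
Step 3: thread B executes B2 (x = x * 2). Shared: x=18. PCs: A@1 B@2 C@0
Step 4: thread B executes B3 (x = x + 5). Shared: x=23. PCs: A@1 B@3 C@0

Answer: x=23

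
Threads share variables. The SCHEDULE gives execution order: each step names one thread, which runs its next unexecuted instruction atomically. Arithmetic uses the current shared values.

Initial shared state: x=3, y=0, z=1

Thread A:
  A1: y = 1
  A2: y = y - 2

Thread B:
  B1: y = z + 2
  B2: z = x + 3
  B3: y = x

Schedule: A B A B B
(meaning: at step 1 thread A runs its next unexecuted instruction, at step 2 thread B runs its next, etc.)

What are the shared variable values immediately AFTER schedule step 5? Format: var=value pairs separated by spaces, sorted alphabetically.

Answer: x=3 y=3 z=6

Derivation:
Step 1: thread A executes A1 (y = 1). Shared: x=3 y=1 z=1. PCs: A@1 B@0
Step 2: thread B executes B1 (y = z + 2). Shared: x=3 y=3 z=1. PCs: A@1 B@1
Step 3: thread A executes A2 (y = y - 2). Shared: x=3 y=1 z=1. PCs: A@2 B@1
Step 4: thread B executes B2 (z = x + 3). Shared: x=3 y=1 z=6. PCs: A@2 B@2
Step 5: thread B executes B3 (y = x). Shared: x=3 y=3 z=6. PCs: A@2 B@3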